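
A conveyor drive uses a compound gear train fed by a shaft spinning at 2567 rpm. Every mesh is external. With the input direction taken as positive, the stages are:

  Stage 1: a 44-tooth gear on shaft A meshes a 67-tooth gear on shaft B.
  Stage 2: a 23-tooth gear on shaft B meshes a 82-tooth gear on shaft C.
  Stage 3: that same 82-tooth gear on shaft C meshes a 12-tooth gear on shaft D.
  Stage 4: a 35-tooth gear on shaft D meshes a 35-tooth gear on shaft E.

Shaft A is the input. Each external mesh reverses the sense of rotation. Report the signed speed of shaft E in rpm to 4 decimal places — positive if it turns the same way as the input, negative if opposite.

Stage 1 [44T→67T]: ω = 2567.0000×44/67 = 1685.7910 rpm, dir flips to −; running = −1685.7910
Stage 2 [23T→82T]: ω = 1685.7910×23/82 = 472.8438 rpm, dir flips to +; running = +472.8438
Stage 3 [82T→12T]: ω = 472.8438×82/12 = 3231.0995 rpm, dir flips to −; running = −3231.0995
Stage 4 [35T→35T]: ω = 3231.0995×35/35 = 3231.0995 rpm, dir flips to +; running = +3231.0995

+3231.0995 rpm (same as input, |ω| = 3231.0995 rpm)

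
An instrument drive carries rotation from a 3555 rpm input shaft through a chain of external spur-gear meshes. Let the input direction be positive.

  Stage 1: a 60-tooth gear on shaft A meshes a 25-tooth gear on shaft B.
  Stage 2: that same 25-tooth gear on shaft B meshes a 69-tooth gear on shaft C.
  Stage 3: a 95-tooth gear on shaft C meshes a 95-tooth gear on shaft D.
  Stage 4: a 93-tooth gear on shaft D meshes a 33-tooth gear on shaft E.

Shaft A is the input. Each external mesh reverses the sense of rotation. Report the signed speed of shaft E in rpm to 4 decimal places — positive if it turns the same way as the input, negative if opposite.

Stage 1 [60T→25T]: ω = 3555.0000×60/25 = 8532.0000 rpm, dir flips to −; running = −8532.0000
Stage 2 [25T→69T]: ω = 8532.0000×25/69 = 3091.3043 rpm, dir flips to +; running = +3091.3043
Stage 3 [95T→95T]: ω = 3091.3043×95/95 = 3091.3043 rpm, dir flips to −; running = −3091.3043
Stage 4 [93T→33T]: ω = 3091.3043×93/33 = 8711.8577 rpm, dir flips to +; running = +8711.8577

+8711.8577 rpm (same as input, |ω| = 8711.8577 rpm)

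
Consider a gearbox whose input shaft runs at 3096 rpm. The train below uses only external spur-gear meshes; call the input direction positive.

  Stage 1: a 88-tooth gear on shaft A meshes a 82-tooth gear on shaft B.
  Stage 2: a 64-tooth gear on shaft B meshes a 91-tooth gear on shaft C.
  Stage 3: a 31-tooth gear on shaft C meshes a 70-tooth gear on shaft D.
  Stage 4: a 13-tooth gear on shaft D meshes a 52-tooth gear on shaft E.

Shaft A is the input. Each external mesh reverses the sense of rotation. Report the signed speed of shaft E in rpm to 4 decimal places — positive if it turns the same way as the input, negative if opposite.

Stage 1 [88T→82T]: ω = 3096.0000×88/82 = 3322.5366 rpm, dir flips to −; running = −3322.5366
Stage 2 [64T→91T]: ω = 3322.5366×64/91 = 2336.7290 rpm, dir flips to +; running = +2336.7290
Stage 3 [31T→70T]: ω = 2336.7290×31/70 = 1034.8371 rpm, dir flips to −; running = −1034.8371
Stage 4 [13T→52T]: ω = 1034.8371×13/52 = 258.7093 rpm, dir flips to +; running = +258.7093

+258.7093 rpm (same as input, |ω| = 258.7093 rpm)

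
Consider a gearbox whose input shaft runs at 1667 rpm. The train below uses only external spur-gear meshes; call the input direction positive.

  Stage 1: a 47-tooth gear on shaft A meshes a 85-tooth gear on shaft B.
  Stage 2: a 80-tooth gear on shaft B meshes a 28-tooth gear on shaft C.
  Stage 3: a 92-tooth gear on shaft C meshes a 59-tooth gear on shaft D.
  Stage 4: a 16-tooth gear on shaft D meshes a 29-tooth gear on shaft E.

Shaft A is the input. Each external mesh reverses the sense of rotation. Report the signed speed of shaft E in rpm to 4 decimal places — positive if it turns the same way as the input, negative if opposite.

Stage 1 [47T→85T]: ω = 1667.0000×47/85 = 921.7529 rpm, dir flips to −; running = −921.7529
Stage 2 [80T→28T]: ω = 921.7529×80/28 = 2633.5798 rpm, dir flips to +; running = +2633.5798
Stage 3 [92T→59T]: ω = 2633.5798×92/59 = 4106.5991 rpm, dir flips to −; running = −4106.5991
Stage 4 [16T→29T]: ω = 4106.5991×16/29 = 2265.7098 rpm, dir flips to +; running = +2265.7098

+2265.7098 rpm (same as input, |ω| = 2265.7098 rpm)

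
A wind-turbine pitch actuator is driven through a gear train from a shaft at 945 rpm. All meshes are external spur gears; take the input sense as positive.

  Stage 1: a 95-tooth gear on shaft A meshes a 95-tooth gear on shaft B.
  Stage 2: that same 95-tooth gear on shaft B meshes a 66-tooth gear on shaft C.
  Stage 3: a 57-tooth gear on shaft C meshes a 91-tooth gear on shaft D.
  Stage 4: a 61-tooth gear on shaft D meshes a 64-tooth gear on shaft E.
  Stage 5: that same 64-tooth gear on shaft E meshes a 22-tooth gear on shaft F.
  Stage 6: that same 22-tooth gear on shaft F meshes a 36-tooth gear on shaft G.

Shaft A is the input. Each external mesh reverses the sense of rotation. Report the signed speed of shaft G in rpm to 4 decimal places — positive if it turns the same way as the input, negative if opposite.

Stage 1 [95T→95T]: ω = 945.0000×95/95 = 945.0000 rpm, dir flips to −; running = −945.0000
Stage 2 [95T→66T]: ω = 945.0000×95/66 = 1360.2273 rpm, dir flips to +; running = +1360.2273
Stage 3 [57T→91T]: ω = 1360.2273×57/91 = 852.0105 rpm, dir flips to −; running = −852.0105
Stage 4 [61T→64T]: ω = 852.0105×61/64 = 812.0725 rpm, dir flips to +; running = +812.0725
Stage 5 [64T→22T]: ω = 812.0725×64/22 = 2362.3927 rpm, dir flips to −; running = −2362.3927
Stage 6 [22T→36T]: ω = 2362.3927×22/36 = 1443.6844 rpm, dir flips to +; running = +1443.6844

+1443.6844 rpm (same as input, |ω| = 1443.6844 rpm)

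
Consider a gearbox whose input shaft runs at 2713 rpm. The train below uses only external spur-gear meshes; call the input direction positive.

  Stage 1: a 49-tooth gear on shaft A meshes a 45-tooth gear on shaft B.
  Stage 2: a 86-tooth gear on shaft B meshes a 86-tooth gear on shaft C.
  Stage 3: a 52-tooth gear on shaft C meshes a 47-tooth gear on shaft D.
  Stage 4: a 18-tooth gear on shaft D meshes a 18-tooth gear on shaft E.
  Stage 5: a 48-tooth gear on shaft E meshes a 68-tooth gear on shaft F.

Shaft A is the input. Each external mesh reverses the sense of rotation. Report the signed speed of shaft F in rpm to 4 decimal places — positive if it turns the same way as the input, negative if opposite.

Stage 1 [49T→45T]: ω = 2713.0000×49/45 = 2954.1556 rpm, dir flips to −; running = −2954.1556
Stage 2 [86T→86T]: ω = 2954.1556×86/86 = 2954.1556 rpm, dir flips to +; running = +2954.1556
Stage 3 [52T→47T]: ω = 2954.1556×52/47 = 3268.4274 rpm, dir flips to −; running = −3268.4274
Stage 4 [18T→18T]: ω = 3268.4274×18/18 = 3268.4274 rpm, dir flips to +; running = +3268.4274
Stage 5 [48T→68T]: ω = 3268.4274×48/68 = 2307.1252 rpm, dir flips to −; running = −2307.1252

-2307.1252 rpm (opposite to input, |ω| = 2307.1252 rpm)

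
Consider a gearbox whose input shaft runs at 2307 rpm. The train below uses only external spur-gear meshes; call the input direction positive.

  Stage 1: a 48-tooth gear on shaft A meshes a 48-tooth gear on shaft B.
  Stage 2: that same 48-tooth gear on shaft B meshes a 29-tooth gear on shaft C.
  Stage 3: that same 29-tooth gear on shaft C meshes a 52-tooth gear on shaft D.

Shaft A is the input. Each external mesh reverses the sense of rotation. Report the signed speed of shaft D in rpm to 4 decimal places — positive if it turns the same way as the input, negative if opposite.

-2129.5385 rpm (opposite to input, |ω| = 2129.5385 rpm)

Stage 1 [48T→48T]: ω = 2307.0000×48/48 = 2307.0000 rpm, dir flips to −; running = −2307.0000
Stage 2 [48T→29T]: ω = 2307.0000×48/29 = 3818.4828 rpm, dir flips to +; running = +3818.4828
Stage 3 [29T→52T]: ω = 3818.4828×29/52 = 2129.5385 rpm, dir flips to −; running = −2129.5385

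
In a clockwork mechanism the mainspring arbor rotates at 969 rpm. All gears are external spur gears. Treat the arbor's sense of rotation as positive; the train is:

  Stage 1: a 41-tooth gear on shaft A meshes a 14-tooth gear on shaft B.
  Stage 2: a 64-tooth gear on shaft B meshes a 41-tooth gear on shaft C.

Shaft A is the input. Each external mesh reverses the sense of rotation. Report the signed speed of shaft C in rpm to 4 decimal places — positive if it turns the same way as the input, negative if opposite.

+4429.7143 rpm (same as input, |ω| = 4429.7143 rpm)

Stage 1 [41T→14T]: ω = 969.0000×41/14 = 2837.7857 rpm, dir flips to −; running = −2837.7857
Stage 2 [64T→41T]: ω = 2837.7857×64/41 = 4429.7143 rpm, dir flips to +; running = +4429.7143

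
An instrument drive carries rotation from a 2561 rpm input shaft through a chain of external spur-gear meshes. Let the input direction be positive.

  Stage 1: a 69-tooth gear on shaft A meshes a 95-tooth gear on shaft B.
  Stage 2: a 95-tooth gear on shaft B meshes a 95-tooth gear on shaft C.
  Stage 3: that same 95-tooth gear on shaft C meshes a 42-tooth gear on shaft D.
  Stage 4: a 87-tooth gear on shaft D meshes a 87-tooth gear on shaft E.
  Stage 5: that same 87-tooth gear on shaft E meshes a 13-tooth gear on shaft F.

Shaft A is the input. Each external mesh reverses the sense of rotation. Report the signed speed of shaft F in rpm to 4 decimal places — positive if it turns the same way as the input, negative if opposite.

-28156.9286 rpm (opposite to input, |ω| = 28156.9286 rpm)

Stage 1 [69T→95T]: ω = 2561.0000×69/95 = 1860.0947 rpm, dir flips to −; running = −1860.0947
Stage 2 [95T→95T]: ω = 1860.0947×95/95 = 1860.0947 rpm, dir flips to +; running = +1860.0947
Stage 3 [95T→42T]: ω = 1860.0947×95/42 = 4207.3571 rpm, dir flips to −; running = −4207.3571
Stage 4 [87T→87T]: ω = 4207.3571×87/87 = 4207.3571 rpm, dir flips to +; running = +4207.3571
Stage 5 [87T→13T]: ω = 4207.3571×87/13 = 28156.9286 rpm, dir flips to −; running = −28156.9286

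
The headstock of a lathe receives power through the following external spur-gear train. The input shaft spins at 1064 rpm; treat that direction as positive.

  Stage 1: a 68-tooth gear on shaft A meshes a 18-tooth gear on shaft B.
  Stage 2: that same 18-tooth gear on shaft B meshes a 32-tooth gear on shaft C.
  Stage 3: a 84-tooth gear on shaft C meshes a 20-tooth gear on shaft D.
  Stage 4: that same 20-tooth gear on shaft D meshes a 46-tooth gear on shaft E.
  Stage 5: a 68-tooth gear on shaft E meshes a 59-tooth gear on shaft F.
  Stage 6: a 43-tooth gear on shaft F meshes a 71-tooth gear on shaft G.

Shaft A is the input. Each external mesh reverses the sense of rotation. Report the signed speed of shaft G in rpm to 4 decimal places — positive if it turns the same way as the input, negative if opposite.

+2881.9671 rpm (same as input, |ω| = 2881.9671 rpm)

Stage 1 [68T→18T]: ω = 1064.0000×68/18 = 4019.5556 rpm, dir flips to −; running = −4019.5556
Stage 2 [18T→32T]: ω = 4019.5556×18/32 = 2261.0000 rpm, dir flips to +; running = +2261.0000
Stage 3 [84T→20T]: ω = 2261.0000×84/20 = 9496.2000 rpm, dir flips to −; running = −9496.2000
Stage 4 [20T→46T]: ω = 9496.2000×20/46 = 4128.7826 rpm, dir flips to +; running = +4128.7826
Stage 5 [68T→59T]: ω = 4128.7826×68/59 = 4758.5969 rpm, dir flips to −; running = −4758.5969
Stage 6 [43T→71T]: ω = 4758.5969×43/71 = 2881.9671 rpm, dir flips to +; running = +2881.9671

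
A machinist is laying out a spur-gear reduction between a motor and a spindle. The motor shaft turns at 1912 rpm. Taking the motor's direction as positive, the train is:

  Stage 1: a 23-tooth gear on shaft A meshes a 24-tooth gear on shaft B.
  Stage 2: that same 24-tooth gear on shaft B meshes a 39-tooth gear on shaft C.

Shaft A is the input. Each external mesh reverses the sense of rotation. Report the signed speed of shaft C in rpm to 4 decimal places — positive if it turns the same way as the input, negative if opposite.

Stage 1 [23T→24T]: ω = 1912.0000×23/24 = 1832.3333 rpm, dir flips to −; running = −1832.3333
Stage 2 [24T→39T]: ω = 1832.3333×24/39 = 1127.5897 rpm, dir flips to +; running = +1127.5897

+1127.5897 rpm (same as input, |ω| = 1127.5897 rpm)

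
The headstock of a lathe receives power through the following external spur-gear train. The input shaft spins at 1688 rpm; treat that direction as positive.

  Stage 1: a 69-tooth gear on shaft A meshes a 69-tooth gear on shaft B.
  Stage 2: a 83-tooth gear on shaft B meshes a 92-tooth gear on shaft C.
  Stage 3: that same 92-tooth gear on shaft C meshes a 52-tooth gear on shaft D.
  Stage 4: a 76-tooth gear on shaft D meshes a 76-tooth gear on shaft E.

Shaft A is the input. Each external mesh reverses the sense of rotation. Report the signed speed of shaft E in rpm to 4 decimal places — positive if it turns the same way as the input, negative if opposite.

+2694.3077 rpm (same as input, |ω| = 2694.3077 rpm)

Stage 1 [69T→69T]: ω = 1688.0000×69/69 = 1688.0000 rpm, dir flips to −; running = −1688.0000
Stage 2 [83T→92T]: ω = 1688.0000×83/92 = 1522.8696 rpm, dir flips to +; running = +1522.8696
Stage 3 [92T→52T]: ω = 1522.8696×92/52 = 2694.3077 rpm, dir flips to −; running = −2694.3077
Stage 4 [76T→76T]: ω = 2694.3077×76/76 = 2694.3077 rpm, dir flips to +; running = +2694.3077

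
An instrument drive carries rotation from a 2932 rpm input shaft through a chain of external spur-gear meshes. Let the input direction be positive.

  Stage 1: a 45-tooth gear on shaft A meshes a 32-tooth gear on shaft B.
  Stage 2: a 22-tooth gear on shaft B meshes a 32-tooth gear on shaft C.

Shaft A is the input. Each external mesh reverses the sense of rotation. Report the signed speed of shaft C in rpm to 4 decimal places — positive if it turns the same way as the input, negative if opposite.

+2834.6484 rpm (same as input, |ω| = 2834.6484 rpm)

Stage 1 [45T→32T]: ω = 2932.0000×45/32 = 4123.1250 rpm, dir flips to −; running = −4123.1250
Stage 2 [22T→32T]: ω = 4123.1250×22/32 = 2834.6484 rpm, dir flips to +; running = +2834.6484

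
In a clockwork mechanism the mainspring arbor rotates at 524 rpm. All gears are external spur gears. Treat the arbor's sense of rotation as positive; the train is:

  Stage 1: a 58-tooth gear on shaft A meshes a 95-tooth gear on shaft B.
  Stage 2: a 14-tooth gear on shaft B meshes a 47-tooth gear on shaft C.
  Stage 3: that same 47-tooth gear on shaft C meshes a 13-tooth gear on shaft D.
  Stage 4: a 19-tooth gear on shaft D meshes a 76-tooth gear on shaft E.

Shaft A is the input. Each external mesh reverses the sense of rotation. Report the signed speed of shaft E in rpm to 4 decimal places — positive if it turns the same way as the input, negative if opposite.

Stage 1 [58T→95T]: ω = 524.0000×58/95 = 319.9158 rpm, dir flips to −; running = −319.9158
Stage 2 [14T→47T]: ω = 319.9158×14/47 = 95.2941 rpm, dir flips to +; running = +95.2941
Stage 3 [47T→13T]: ω = 95.2941×47/13 = 344.5247 rpm, dir flips to −; running = −344.5247
Stage 4 [19T→76T]: ω = 344.5247×19/76 = 86.1312 rpm, dir flips to +; running = +86.1312

+86.1312 rpm (same as input, |ω| = 86.1312 rpm)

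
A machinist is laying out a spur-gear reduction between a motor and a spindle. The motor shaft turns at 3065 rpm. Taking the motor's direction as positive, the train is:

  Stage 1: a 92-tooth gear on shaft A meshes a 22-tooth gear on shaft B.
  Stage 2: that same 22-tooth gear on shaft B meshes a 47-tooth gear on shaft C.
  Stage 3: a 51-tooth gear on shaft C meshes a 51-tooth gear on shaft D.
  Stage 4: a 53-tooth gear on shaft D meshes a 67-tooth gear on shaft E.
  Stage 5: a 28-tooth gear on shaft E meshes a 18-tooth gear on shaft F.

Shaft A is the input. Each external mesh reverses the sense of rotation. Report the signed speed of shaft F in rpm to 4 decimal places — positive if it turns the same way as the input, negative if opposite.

Stage 1 [92T→22T]: ω = 3065.0000×92/22 = 12817.2727 rpm, dir flips to −; running = −12817.2727
Stage 2 [22T→47T]: ω = 12817.2727×22/47 = 5999.5745 rpm, dir flips to +; running = +5999.5745
Stage 3 [51T→51T]: ω = 5999.5745×51/51 = 5999.5745 rpm, dir flips to −; running = −5999.5745
Stage 4 [53T→67T]: ω = 5999.5745×53/67 = 4745.9320 rpm, dir flips to +; running = +4745.9320
Stage 5 [28T→18T]: ω = 4745.9320×28/18 = 7382.5610 rpm, dir flips to −; running = −7382.5610

-7382.5610 rpm (opposite to input, |ω| = 7382.5610 rpm)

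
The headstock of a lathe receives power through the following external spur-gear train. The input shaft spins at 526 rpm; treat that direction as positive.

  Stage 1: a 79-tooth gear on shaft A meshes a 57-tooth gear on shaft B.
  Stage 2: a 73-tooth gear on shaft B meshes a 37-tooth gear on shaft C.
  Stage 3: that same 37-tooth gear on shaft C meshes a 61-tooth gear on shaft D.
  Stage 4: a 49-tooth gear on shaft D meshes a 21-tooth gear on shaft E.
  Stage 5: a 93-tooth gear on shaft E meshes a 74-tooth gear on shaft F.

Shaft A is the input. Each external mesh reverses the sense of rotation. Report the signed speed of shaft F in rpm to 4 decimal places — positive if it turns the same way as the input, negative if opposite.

Stage 1 [79T→57T]: ω = 526.0000×79/57 = 729.0175 rpm, dir flips to −; running = −729.0175
Stage 2 [73T→37T]: ω = 729.0175×73/37 = 1438.3319 rpm, dir flips to +; running = +1438.3319
Stage 3 [37T→61T]: ω = 1438.3319×37/61 = 872.4308 rpm, dir flips to −; running = −872.4308
Stage 4 [49T→21T]: ω = 872.4308×49/21 = 2035.6719 rpm, dir flips to +; running = +2035.6719
Stage 5 [93T→74T]: ω = 2035.6719×93/74 = 2558.3445 rpm, dir flips to −; running = −2558.3445

-2558.3445 rpm (opposite to input, |ω| = 2558.3445 rpm)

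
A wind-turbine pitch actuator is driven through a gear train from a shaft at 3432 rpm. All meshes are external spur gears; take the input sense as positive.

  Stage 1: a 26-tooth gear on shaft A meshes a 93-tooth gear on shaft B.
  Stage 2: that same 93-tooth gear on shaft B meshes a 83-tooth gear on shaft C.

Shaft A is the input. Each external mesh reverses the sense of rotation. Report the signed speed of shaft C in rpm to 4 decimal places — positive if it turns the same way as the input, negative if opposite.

Stage 1 [26T→93T]: ω = 3432.0000×26/93 = 959.4839 rpm, dir flips to −; running = −959.4839
Stage 2 [93T→83T]: ω = 959.4839×93/83 = 1075.0843 rpm, dir flips to +; running = +1075.0843

+1075.0843 rpm (same as input, |ω| = 1075.0843 rpm)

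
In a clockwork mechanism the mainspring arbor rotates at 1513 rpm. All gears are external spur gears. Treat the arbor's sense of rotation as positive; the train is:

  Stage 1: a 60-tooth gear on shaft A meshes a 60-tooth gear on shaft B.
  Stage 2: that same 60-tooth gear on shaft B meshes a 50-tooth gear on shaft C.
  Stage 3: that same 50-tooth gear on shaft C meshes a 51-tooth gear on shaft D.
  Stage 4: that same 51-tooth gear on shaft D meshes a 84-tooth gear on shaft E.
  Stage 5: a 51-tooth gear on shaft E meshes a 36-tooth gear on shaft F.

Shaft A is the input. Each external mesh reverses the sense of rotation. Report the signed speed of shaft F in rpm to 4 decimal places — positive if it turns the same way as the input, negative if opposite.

Stage 1 [60T→60T]: ω = 1513.0000×60/60 = 1513.0000 rpm, dir flips to −; running = −1513.0000
Stage 2 [60T→50T]: ω = 1513.0000×60/50 = 1815.6000 rpm, dir flips to +; running = +1815.6000
Stage 3 [50T→51T]: ω = 1815.6000×50/51 = 1780.0000 rpm, dir flips to −; running = −1780.0000
Stage 4 [51T→84T]: ω = 1780.0000×51/84 = 1080.7143 rpm, dir flips to +; running = +1080.7143
Stage 5 [51T→36T]: ω = 1080.7143×51/36 = 1531.0119 rpm, dir flips to −; running = −1531.0119

-1531.0119 rpm (opposite to input, |ω| = 1531.0119 rpm)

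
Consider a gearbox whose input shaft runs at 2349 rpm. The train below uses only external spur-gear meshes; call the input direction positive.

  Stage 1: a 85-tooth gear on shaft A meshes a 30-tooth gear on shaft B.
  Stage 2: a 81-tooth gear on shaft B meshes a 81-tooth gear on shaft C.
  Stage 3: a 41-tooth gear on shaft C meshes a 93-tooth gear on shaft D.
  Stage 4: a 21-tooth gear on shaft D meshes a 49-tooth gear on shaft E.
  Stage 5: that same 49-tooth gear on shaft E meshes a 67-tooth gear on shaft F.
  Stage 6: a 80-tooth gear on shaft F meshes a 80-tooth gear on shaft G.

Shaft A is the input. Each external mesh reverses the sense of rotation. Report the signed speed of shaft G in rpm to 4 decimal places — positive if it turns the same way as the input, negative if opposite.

Stage 1 [85T→30T]: ω = 2349.0000×85/30 = 6655.5000 rpm, dir flips to −; running = −6655.5000
Stage 2 [81T→81T]: ω = 6655.5000×81/81 = 6655.5000 rpm, dir flips to +; running = +6655.5000
Stage 3 [41T→93T]: ω = 6655.5000×41/93 = 2934.1452 rpm, dir flips to −; running = −2934.1452
Stage 4 [21T→49T]: ω = 2934.1452×21/49 = 1257.4908 rpm, dir flips to +; running = +1257.4908
Stage 5 [49T→67T]: ω = 1257.4908×49/67 = 919.6574 rpm, dir flips to −; running = −919.6574
Stage 6 [80T→80T]: ω = 919.6574×80/80 = 919.6574 rpm, dir flips to +; running = +919.6574

+919.6574 rpm (same as input, |ω| = 919.6574 rpm)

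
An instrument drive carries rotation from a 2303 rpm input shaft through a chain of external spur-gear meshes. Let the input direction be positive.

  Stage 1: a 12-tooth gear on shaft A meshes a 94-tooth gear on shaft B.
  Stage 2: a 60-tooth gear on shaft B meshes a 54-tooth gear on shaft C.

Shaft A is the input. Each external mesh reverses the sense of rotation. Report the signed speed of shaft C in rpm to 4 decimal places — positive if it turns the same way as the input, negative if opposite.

+326.6667 rpm (same as input, |ω| = 326.6667 rpm)

Stage 1 [12T→94T]: ω = 2303.0000×12/94 = 294.0000 rpm, dir flips to −; running = −294.0000
Stage 2 [60T→54T]: ω = 294.0000×60/54 = 326.6667 rpm, dir flips to +; running = +326.6667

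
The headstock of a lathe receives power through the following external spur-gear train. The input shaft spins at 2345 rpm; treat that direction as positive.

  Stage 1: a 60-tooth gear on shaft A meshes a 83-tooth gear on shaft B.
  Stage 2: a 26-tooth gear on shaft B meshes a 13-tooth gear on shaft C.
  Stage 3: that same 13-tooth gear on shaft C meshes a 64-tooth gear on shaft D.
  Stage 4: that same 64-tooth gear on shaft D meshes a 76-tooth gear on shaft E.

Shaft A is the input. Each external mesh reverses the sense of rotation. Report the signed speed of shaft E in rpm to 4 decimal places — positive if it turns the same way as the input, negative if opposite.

Stage 1 [60T→83T]: ω = 2345.0000×60/83 = 1695.1807 rpm, dir flips to −; running = −1695.1807
Stage 2 [26T→13T]: ω = 1695.1807×26/13 = 3390.3614 rpm, dir flips to +; running = +3390.3614
Stage 3 [13T→64T]: ω = 3390.3614×13/64 = 688.6672 rpm, dir flips to −; running = −688.6672
Stage 4 [64T→76T]: ω = 688.6672×64/76 = 579.9302 rpm, dir flips to +; running = +579.9302

+579.9302 rpm (same as input, |ω| = 579.9302 rpm)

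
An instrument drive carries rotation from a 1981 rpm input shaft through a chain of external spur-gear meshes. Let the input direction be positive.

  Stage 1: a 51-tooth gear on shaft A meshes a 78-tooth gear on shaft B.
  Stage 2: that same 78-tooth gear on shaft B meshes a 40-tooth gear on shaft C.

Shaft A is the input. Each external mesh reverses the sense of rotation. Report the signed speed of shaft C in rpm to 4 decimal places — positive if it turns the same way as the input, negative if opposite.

Stage 1 [51T→78T]: ω = 1981.0000×51/78 = 1295.2692 rpm, dir flips to −; running = −1295.2692
Stage 2 [78T→40T]: ω = 1295.2692×78/40 = 2525.7750 rpm, dir flips to +; running = +2525.7750

+2525.7750 rpm (same as input, |ω| = 2525.7750 rpm)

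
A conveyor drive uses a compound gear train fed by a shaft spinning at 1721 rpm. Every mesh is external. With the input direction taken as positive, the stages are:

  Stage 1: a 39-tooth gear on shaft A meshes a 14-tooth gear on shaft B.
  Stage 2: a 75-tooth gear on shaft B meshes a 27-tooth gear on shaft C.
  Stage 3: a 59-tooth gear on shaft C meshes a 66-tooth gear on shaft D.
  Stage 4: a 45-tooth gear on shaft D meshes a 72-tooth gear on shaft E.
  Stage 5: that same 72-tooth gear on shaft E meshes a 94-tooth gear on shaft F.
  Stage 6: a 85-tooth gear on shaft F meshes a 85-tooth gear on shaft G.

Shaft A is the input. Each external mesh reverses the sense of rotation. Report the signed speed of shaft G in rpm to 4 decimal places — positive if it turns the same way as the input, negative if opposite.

Stage 1 [39T→14T]: ω = 1721.0000×39/14 = 4794.2143 rpm, dir flips to −; running = −4794.2143
Stage 2 [75T→27T]: ω = 4794.2143×75/27 = 13317.2619 rpm, dir flips to +; running = +13317.2619
Stage 3 [59T→66T]: ω = 13317.2619×59/66 = 11904.8250 rpm, dir flips to −; running = −11904.8250
Stage 4 [45T→72T]: ω = 11904.8250×45/72 = 7440.5156 rpm, dir flips to +; running = +7440.5156
Stage 5 [72T→94T]: ω = 7440.5156×72/94 = 5699.1184 rpm, dir flips to −; running = −5699.1184
Stage 6 [85T→85T]: ω = 5699.1184×85/85 = 5699.1184 rpm, dir flips to +; running = +5699.1184

+5699.1184 rpm (same as input, |ω| = 5699.1184 rpm)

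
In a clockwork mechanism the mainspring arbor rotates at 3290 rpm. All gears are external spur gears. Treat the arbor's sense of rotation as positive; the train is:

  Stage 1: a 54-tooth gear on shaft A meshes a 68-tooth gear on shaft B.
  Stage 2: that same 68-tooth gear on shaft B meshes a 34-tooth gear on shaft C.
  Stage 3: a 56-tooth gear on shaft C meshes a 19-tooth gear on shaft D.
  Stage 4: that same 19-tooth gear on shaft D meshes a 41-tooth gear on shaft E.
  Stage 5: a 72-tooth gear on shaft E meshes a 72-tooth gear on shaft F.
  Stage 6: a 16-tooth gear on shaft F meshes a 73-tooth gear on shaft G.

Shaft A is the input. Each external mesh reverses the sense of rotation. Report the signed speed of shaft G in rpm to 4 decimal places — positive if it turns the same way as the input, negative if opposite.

+1564.2711 rpm (same as input, |ω| = 1564.2711 rpm)

Stage 1 [54T→68T]: ω = 3290.0000×54/68 = 2612.6471 rpm, dir flips to −; running = −2612.6471
Stage 2 [68T→34T]: ω = 2612.6471×68/34 = 5225.2941 rpm, dir flips to +; running = +5225.2941
Stage 3 [56T→19T]: ω = 5225.2941×56/19 = 15400.8669 rpm, dir flips to −; running = −15400.8669
Stage 4 [19T→41T]: ω = 15400.8669×19/41 = 7136.9871 rpm, dir flips to +; running = +7136.9871
Stage 5 [72T→72T]: ω = 7136.9871×72/72 = 7136.9871 rpm, dir flips to −; running = −7136.9871
Stage 6 [16T→73T]: ω = 7136.9871×16/73 = 1564.2711 rpm, dir flips to +; running = +1564.2711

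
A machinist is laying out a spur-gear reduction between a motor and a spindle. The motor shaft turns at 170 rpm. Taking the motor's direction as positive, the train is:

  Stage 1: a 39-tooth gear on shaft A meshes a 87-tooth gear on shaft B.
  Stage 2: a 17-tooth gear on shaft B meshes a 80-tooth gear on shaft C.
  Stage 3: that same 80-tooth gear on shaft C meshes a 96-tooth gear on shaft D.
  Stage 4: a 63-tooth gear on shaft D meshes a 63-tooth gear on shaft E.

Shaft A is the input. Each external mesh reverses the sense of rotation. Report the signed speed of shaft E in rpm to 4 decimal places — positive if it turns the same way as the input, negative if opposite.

+13.4950 rpm (same as input, |ω| = 13.4950 rpm)

Stage 1 [39T→87T]: ω = 170.0000×39/87 = 76.2069 rpm, dir flips to −; running = −76.2069
Stage 2 [17T→80T]: ω = 76.2069×17/80 = 16.1940 rpm, dir flips to +; running = +16.1940
Stage 3 [80T→96T]: ω = 16.1940×80/96 = 13.4950 rpm, dir flips to −; running = −13.4950
Stage 4 [63T→63T]: ω = 13.4950×63/63 = 13.4950 rpm, dir flips to +; running = +13.4950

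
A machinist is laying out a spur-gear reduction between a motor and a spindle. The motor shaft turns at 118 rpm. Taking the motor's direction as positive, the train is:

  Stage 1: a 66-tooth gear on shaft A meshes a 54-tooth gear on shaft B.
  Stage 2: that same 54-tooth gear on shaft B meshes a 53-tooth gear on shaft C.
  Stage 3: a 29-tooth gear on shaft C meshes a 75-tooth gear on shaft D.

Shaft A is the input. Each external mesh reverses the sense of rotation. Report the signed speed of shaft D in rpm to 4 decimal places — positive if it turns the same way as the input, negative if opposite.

Stage 1 [66T→54T]: ω = 118.0000×66/54 = 144.2222 rpm, dir flips to −; running = −144.2222
Stage 2 [54T→53T]: ω = 144.2222×54/53 = 146.9434 rpm, dir flips to +; running = +146.9434
Stage 3 [29T→75T]: ω = 146.9434×29/75 = 56.8181 rpm, dir flips to −; running = −56.8181

-56.8181 rpm (opposite to input, |ω| = 56.8181 rpm)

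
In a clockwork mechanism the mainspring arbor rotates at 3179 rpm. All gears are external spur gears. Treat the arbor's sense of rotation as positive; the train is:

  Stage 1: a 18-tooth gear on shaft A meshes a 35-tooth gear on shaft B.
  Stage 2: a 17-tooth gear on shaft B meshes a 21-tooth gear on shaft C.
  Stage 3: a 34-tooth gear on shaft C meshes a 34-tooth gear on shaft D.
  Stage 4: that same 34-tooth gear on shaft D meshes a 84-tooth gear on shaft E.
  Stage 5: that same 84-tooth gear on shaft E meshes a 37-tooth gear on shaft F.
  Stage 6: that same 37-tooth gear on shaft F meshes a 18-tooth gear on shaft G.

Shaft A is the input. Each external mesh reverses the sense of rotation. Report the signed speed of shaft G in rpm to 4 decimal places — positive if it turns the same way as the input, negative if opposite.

+2499.9483 rpm (same as input, |ω| = 2499.9483 rpm)

Stage 1 [18T→35T]: ω = 3179.0000×18/35 = 1634.9143 rpm, dir flips to −; running = −1634.9143
Stage 2 [17T→21T]: ω = 1634.9143×17/21 = 1323.5020 rpm, dir flips to +; running = +1323.5020
Stage 3 [34T→34T]: ω = 1323.5020×34/34 = 1323.5020 rpm, dir flips to −; running = −1323.5020
Stage 4 [34T→84T]: ω = 1323.5020×34/84 = 535.7032 rpm, dir flips to +; running = +535.7032
Stage 5 [84T→37T]: ω = 535.7032×84/37 = 1216.1911 rpm, dir flips to −; running = −1216.1911
Stage 6 [37T→18T]: ω = 1216.1911×37/18 = 2499.9483 rpm, dir flips to +; running = +2499.9483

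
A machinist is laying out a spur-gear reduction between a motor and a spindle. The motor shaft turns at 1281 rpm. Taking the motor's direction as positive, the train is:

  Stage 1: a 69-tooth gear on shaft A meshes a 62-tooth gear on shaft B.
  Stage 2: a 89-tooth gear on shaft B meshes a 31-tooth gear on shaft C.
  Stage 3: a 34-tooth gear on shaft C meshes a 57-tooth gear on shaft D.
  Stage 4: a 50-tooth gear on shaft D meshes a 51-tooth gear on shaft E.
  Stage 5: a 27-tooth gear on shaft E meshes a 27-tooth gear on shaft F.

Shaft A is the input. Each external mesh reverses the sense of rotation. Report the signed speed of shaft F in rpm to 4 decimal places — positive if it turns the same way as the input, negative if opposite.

Stage 1 [69T→62T]: ω = 1281.0000×69/62 = 1425.6290 rpm, dir flips to −; running = −1425.6290
Stage 2 [89T→31T]: ω = 1425.6290×89/31 = 4092.9350 rpm, dir flips to +; running = +4092.9350
Stage 3 [34T→57T]: ω = 4092.9350×34/57 = 2441.3998 rpm, dir flips to −; running = −2441.3998
Stage 4 [50T→51T]: ω = 2441.3998×50/51 = 2393.5292 rpm, dir flips to +; running = +2393.5292
Stage 5 [27T→27T]: ω = 2393.5292×27/27 = 2393.5292 rpm, dir flips to −; running = −2393.5292

-2393.5292 rpm (opposite to input, |ω| = 2393.5292 rpm)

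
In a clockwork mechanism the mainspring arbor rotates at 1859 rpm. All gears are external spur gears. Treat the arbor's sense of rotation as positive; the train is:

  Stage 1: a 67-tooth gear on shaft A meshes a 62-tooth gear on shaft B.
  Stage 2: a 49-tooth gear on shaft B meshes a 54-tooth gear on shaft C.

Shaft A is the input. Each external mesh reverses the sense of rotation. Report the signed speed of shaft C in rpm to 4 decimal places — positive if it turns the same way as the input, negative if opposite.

Stage 1 [67T→62T]: ω = 1859.0000×67/62 = 2008.9194 rpm, dir flips to −; running = −2008.9194
Stage 2 [49T→54T]: ω = 2008.9194×49/54 = 1822.9083 rpm, dir flips to +; running = +1822.9083

+1822.9083 rpm (same as input, |ω| = 1822.9083 rpm)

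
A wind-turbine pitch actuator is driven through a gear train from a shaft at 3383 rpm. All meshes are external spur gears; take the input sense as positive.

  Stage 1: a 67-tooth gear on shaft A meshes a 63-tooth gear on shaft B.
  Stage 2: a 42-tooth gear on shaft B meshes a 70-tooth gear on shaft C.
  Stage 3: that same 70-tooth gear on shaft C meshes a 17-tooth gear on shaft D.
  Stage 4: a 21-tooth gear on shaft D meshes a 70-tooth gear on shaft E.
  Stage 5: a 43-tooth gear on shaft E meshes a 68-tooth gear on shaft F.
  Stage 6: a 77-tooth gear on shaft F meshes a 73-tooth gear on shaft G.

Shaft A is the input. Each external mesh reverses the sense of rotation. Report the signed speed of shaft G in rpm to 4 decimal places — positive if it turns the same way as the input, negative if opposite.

Stage 1 [67T→63T]: ω = 3383.0000×67/63 = 3597.7937 rpm, dir flips to −; running = −3597.7937
Stage 2 [42T→70T]: ω = 3597.7937×42/70 = 2158.6762 rpm, dir flips to +; running = +2158.6762
Stage 3 [70T→17T]: ω = 2158.6762×70/17 = 8888.6667 rpm, dir flips to −; running = −8888.6667
Stage 4 [21T→70T]: ω = 8888.6667×21/70 = 2666.6000 rpm, dir flips to +; running = +2666.6000
Stage 5 [43T→68T]: ω = 2666.6000×43/68 = 1686.2324 rpm, dir flips to −; running = −1686.2324
Stage 6 [77T→73T]: ω = 1686.2324×77/73 = 1778.6286 rpm, dir flips to +; running = +1778.6286

+1778.6286 rpm (same as input, |ω| = 1778.6286 rpm)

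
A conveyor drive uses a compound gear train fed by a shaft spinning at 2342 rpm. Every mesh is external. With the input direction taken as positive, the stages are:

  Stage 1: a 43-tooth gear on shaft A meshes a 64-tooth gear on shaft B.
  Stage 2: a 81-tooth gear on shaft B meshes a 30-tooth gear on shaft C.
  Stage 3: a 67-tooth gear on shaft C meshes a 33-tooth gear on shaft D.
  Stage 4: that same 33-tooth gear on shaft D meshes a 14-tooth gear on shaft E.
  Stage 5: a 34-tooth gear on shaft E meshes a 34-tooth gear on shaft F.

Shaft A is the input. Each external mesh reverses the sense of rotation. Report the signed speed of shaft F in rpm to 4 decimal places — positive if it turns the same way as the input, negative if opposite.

-20332.2717 rpm (opposite to input, |ω| = 20332.2717 rpm)

Stage 1 [43T→64T]: ω = 2342.0000×43/64 = 1573.5312 rpm, dir flips to −; running = −1573.5312
Stage 2 [81T→30T]: ω = 1573.5312×81/30 = 4248.5344 rpm, dir flips to +; running = +4248.5344
Stage 3 [67T→33T]: ω = 4248.5344×67/33 = 8625.8122 rpm, dir flips to −; running = −8625.8122
Stage 4 [33T→14T]: ω = 8625.8122×33/14 = 20332.2717 rpm, dir flips to +; running = +20332.2717
Stage 5 [34T→34T]: ω = 20332.2717×34/34 = 20332.2717 rpm, dir flips to −; running = −20332.2717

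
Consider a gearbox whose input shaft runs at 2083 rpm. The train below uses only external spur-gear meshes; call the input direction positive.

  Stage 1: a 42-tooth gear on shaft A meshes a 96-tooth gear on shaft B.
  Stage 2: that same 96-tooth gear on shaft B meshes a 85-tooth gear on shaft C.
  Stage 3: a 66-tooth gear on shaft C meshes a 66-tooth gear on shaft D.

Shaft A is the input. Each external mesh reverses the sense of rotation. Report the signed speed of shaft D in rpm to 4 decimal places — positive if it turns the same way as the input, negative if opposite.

Stage 1 [42T→96T]: ω = 2083.0000×42/96 = 911.3125 rpm, dir flips to −; running = −911.3125
Stage 2 [96T→85T]: ω = 911.3125×96/85 = 1029.2471 rpm, dir flips to +; running = +1029.2471
Stage 3 [66T→66T]: ω = 1029.2471×66/66 = 1029.2471 rpm, dir flips to −; running = −1029.2471

-1029.2471 rpm (opposite to input, |ω| = 1029.2471 rpm)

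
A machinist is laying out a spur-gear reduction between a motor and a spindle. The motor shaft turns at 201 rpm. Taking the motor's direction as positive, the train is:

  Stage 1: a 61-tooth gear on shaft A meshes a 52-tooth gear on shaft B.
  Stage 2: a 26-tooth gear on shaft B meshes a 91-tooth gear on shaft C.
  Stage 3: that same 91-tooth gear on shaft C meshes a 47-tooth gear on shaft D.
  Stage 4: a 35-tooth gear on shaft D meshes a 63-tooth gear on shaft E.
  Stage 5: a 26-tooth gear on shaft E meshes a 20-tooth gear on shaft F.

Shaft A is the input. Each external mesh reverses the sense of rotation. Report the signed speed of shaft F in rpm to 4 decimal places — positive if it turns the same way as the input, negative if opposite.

Stage 1 [61T→52T]: ω = 201.0000×61/52 = 235.7885 rpm, dir flips to −; running = −235.7885
Stage 2 [26T→91T]: ω = 235.7885×26/91 = 67.3681 rpm, dir flips to +; running = +67.3681
Stage 3 [91T→47T]: ω = 67.3681×91/47 = 130.4362 rpm, dir flips to −; running = −130.4362
Stage 4 [35T→63T]: ω = 130.4362×35/63 = 72.4645 rpm, dir flips to +; running = +72.4645
Stage 5 [26T→20T]: ω = 72.4645×26/20 = 94.2039 rpm, dir flips to −; running = −94.2039

-94.2039 rpm (opposite to input, |ω| = 94.2039 rpm)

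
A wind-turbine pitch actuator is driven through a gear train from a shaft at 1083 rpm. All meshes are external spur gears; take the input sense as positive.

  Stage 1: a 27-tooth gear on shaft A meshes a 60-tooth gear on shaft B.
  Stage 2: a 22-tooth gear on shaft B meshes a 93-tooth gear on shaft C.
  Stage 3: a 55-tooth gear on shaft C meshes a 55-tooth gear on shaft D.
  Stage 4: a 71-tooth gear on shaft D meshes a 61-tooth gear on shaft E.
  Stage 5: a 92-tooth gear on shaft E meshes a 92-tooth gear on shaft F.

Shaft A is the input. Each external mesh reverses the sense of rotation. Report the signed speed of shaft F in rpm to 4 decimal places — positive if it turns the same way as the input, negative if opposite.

Stage 1 [27T→60T]: ω = 1083.0000×27/60 = 487.3500 rpm, dir flips to −; running = −487.3500
Stage 2 [22T→93T]: ω = 487.3500×22/93 = 115.2871 rpm, dir flips to +; running = +115.2871
Stage 3 [55T→55T]: ω = 115.2871×55/55 = 115.2871 rpm, dir flips to −; running = −115.2871
Stage 4 [71T→61T]: ω = 115.2871×71/61 = 134.1866 rpm, dir flips to +; running = +134.1866
Stage 5 [92T→92T]: ω = 134.1866×92/92 = 134.1866 rpm, dir flips to −; running = −134.1866

-134.1866 rpm (opposite to input, |ω| = 134.1866 rpm)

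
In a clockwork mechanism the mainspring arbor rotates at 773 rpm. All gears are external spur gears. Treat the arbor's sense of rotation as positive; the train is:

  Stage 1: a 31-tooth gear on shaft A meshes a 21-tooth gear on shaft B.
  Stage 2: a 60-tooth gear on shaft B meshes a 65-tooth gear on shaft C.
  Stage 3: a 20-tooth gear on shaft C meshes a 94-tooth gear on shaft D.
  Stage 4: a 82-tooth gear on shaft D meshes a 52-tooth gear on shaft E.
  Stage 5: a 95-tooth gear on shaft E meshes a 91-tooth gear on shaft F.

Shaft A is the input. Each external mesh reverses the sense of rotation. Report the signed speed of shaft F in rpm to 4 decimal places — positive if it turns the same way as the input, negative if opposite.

-368.9391 rpm (opposite to input, |ω| = 368.9391 rpm)

Stage 1 [31T→21T]: ω = 773.0000×31/21 = 1141.0952 rpm, dir flips to −; running = −1141.0952
Stage 2 [60T→65T]: ω = 1141.0952×60/65 = 1053.3187 rpm, dir flips to +; running = +1053.3187
Stage 3 [20T→94T]: ω = 1053.3187×20/94 = 224.1104 rpm, dir flips to −; running = −224.1104
Stage 4 [82T→52T]: ω = 224.1104×82/52 = 353.4048 rpm, dir flips to +; running = +353.4048
Stage 5 [95T→91T]: ω = 353.4048×95/91 = 368.9391 rpm, dir flips to −; running = −368.9391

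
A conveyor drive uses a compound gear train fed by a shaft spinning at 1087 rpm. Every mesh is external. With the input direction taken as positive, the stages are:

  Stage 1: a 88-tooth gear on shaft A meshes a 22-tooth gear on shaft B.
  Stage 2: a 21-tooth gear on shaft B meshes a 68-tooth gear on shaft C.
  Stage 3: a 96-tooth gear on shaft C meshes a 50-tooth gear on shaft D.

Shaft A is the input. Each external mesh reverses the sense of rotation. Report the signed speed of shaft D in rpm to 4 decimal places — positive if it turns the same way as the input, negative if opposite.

Stage 1 [88T→22T]: ω = 1087.0000×88/22 = 4348.0000 rpm, dir flips to −; running = −4348.0000
Stage 2 [21T→68T]: ω = 4348.0000×21/68 = 1342.7647 rpm, dir flips to +; running = +1342.7647
Stage 3 [96T→50T]: ω = 1342.7647×96/50 = 2578.1082 rpm, dir flips to −; running = −2578.1082

-2578.1082 rpm (opposite to input, |ω| = 2578.1082 rpm)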